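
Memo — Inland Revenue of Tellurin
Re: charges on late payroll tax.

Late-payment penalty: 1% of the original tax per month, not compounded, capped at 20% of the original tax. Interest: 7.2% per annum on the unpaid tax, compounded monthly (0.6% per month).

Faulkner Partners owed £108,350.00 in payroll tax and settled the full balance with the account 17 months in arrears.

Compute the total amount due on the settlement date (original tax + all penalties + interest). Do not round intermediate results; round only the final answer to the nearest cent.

£138,367.94

Penalty: 17 × 1% × £108,350.00 = £18,419.50 (below the 20% cap of £21,670.00)
Interest: £108,350.00 × ((1 + 0.006)^17 − 1) = £108,350.00 × 0.1070460… = £11,598.4355…
Total = £108,350.00 + £18,419.5000 + £11,598.4355… = £138,367.94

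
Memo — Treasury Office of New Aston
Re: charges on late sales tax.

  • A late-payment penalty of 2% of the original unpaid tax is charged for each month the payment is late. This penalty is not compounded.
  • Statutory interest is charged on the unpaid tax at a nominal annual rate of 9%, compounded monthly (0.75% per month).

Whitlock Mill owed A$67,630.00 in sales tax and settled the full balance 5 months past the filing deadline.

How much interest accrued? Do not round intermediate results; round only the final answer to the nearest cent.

Interest: A$67,630.00 × ((1 + 0.0075)^5 − 1) = A$67,630.00 × 0.0380667… = A$2,574.4533…

A$2,574.45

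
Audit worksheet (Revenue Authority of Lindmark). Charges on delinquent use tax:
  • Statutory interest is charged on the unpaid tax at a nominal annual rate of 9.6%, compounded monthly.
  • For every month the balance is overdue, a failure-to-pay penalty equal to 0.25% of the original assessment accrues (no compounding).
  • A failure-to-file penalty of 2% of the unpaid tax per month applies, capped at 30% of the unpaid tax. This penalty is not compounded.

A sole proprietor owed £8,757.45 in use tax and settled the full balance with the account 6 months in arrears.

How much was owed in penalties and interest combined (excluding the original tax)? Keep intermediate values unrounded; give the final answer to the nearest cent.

Failure-to-file: 6 × 2% × £8,757.45 = £1,050.89… (under the 30% cap)
Failure-to-pay penalty = 0.25% × £8,757.45 × 6 mo = £131.36…
Interest (9.6%/yr ÷ 12 = 0.8%/month): £8,757.45 × ((1 + 0.008)^6 − 1) = £428.8550…
Penalties + interest = £1,182.2558… + £428.8550… = £1,611.11

£1,611.11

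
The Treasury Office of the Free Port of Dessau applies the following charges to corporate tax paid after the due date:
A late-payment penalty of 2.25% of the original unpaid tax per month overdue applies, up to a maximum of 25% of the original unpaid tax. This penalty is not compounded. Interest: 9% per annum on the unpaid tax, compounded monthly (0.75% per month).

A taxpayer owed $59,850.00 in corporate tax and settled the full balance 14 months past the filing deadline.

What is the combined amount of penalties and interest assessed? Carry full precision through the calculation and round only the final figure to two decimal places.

$21,562.49

Penalty (uncapped): 14 × 2.25% × $59,850.00 = $18,852.75; cap = 25% × $59,850.00 = $14,962.50 → penalty = $14,962.50
Interest: $59,850.00 × ((1 + 0.0075)^14 − 1) = $59,850.00 × 0.1102755… = $6,599.9903…
Penalties + interest = $14,962.5000 + $6,599.9903… = $21,562.49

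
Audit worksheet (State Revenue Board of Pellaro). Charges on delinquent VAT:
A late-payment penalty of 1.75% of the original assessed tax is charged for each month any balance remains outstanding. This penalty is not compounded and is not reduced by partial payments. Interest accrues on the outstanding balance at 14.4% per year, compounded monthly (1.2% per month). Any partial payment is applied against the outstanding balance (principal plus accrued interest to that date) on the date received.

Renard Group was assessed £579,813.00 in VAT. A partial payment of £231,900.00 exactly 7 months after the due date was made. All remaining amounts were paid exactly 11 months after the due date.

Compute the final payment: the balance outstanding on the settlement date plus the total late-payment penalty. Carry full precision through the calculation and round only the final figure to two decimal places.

Balance at month 7: £579,813.0000 × (1 + 0.012)^7 = £630,306.1374…
After £231,900.00 payment: £630,306.1374… − £231,900.00 = £398,406.1374…
Balance at month 11: £398,406.1374… × (1 + 0.012)^4 = £417,876.6170…
Penalty: 11 × 1.75% × £579,813.00 = £111,614.00…
Final settlement = outstanding balance + penalty = £417,876.6170… + £111,614.00… = £529,490.62

£529,490.62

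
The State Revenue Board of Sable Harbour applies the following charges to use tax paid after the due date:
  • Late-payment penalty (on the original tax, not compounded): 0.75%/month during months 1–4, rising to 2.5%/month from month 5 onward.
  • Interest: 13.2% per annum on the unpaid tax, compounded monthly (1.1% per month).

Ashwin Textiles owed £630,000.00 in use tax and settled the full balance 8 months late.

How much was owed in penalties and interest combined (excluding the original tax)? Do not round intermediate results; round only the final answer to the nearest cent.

Penalty, months 1–4: 4 × 0.75% × £630,000.00 = £18,900.00
Penalty, months 5–8: 4 × 2.5% × £630,000.00 = £63,000.00
Interest: £630,000.00 × ((1 + 0.011)^8 − 1) = £630,000.00 × 0.0914636… = £57,622.0491…
Penalties + interest = £81,900.0000 + £57,622.0491… = £139,522.05

£139,522.05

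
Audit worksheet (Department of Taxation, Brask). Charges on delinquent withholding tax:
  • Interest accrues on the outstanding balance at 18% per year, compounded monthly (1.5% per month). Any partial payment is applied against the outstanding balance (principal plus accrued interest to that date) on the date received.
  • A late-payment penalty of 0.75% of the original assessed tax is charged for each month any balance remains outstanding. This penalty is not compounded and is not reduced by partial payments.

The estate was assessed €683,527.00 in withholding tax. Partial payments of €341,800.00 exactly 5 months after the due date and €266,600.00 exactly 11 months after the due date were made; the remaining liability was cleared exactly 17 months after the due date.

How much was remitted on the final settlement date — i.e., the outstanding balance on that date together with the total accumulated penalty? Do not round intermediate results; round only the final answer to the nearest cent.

Balance at month 5: €683,527.0000 × (1 + 0.015)^5 = €736,352.7033…
After €341,800.00 payment: €736,352.7033… − €341,800.00 = €394,552.7033…
Balance at month 11: €394,552.7033… × (1 + 0.015)^6 = €431,420.9957…
After €266,600.00 payment: €431,420.9957… − €266,600.00 = €164,820.9957…
Balance at month 17: €164,820.9957… × (1 + 0.015)^6 = €180,222.4075…
Penalty: 17 × 0.75% × €683,527.00 = €87,149.69…
Final settlement = outstanding balance + penalty = €180,222.4075… + €87,149.69… = €267,372.10

€267,372.10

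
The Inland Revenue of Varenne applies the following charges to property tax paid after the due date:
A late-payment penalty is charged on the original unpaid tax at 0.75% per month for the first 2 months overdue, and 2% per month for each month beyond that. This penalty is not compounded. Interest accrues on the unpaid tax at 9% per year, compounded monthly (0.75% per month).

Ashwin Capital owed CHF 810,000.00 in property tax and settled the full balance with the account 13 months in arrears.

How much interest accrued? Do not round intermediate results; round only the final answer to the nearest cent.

CHF 82,628.46

Interest: CHF 810,000.00 × ((1 + 0.0075)^13 − 1) = CHF 810,000.00 × 0.1020104… = CHF 82,628.4640…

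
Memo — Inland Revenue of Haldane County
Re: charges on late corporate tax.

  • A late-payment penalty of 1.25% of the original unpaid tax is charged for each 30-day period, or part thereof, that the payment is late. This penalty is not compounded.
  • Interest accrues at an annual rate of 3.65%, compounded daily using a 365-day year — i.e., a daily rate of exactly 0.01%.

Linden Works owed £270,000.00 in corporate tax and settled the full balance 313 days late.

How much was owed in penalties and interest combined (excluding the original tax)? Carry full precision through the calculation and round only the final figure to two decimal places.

£45,709.21

Penalty periods: ⌈313/30⌉ = 11; penalty = 11 × 1.25% × £270,000.00 = £37,125.00
Interest: £270,000.00 × ((1 + 0.0001)^313 − 1) = £270,000.00 × 0.03179338… = £8,584.2130…
Penalties + interest = £37,125.0000 + £8,584.2130… = £45,709.21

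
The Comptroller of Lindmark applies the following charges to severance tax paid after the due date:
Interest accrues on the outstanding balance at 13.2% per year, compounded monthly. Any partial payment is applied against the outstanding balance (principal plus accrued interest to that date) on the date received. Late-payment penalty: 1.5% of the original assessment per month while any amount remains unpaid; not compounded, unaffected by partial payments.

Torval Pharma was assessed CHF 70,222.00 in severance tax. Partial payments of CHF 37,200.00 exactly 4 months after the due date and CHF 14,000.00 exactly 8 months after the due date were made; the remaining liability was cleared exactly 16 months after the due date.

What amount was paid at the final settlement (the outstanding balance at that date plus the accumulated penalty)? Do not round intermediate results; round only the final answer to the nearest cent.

CHF 42,809.10

Monthly rate = 13.2% ÷ 12 = 1.1%
Balance at month 4: CHF 70,222.0000 × (1 + 0.011)^4 = CHF 73,363.1241…
After CHF 37,200.00 payment: CHF 73,363.1241… − CHF 37,200.00 = CHF 36,163.1241…
Balance at month 8: CHF 36,163.1241… × (1 + 0.011)^4 = CHF 37,780.7490…
After CHF 14,000.00 payment: CHF 37,780.7490… − CHF 14,000.00 = CHF 23,780.7490…
Balance at month 16: CHF 23,780.7490… × (1 + 0.011)^8 = CHF 25,955.8212…
Penalty: 16 × 1.5% × CHF 70,222.00 = CHF 16,853.28
Final settlement = outstanding balance + penalty = CHF 25,955.8212… + CHF 16,853.28 = CHF 42,809.10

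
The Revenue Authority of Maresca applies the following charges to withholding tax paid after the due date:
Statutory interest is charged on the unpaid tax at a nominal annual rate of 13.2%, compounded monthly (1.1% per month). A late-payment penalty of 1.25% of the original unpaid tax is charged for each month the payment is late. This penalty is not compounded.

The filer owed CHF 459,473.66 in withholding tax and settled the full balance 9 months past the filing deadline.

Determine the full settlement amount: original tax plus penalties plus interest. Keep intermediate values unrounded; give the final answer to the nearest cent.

CHF 558,706.03

Late-payment penalty = 1.25% × CHF 459,473.66 × 9 mo = CHF 51,690.79…
Interest: CHF 459,473.66 × ((1 + 0.011)^9 − 1) = CHF 459,473.66 × 0.1034697… = CHF 47,541.5876…
Total = CHF 459,473.66 + CHF 51,690.7868… + CHF 47,541.5876… = CHF 558,706.03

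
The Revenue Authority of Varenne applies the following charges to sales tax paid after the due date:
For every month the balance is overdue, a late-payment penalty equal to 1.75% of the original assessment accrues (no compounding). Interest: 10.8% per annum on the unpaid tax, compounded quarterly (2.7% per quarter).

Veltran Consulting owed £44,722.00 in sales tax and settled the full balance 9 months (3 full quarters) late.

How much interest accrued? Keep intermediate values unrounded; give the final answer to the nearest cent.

£3,721.17

Interest: £44,722.00 × ((1 + 0.027)^3 − 1) = £44,722.00 × 0.0832067… = £3,721.1693…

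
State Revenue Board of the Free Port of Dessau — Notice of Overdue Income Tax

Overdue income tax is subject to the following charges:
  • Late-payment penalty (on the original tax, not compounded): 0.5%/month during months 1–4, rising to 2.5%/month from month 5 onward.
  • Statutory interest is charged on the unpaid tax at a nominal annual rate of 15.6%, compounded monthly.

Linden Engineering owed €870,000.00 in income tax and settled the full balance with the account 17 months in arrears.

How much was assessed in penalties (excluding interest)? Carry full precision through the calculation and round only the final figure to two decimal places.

Penalty, months 1–4: 4 × 0.5% × €870,000.00 = €17,400.00
Penalty, months 5–17: 13 × 2.5% × €870,000.00 = €282,750.00
Total penalty = €17,400.00 + €282,750.00 = €300,150.00

€300,150.00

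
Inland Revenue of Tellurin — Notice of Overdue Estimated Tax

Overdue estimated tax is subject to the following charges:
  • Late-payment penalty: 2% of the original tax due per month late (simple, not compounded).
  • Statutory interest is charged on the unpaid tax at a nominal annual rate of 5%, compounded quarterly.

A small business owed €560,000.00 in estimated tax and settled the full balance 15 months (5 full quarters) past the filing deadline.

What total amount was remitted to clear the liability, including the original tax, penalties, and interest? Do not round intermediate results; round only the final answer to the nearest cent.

Late-payment penalty: 15 × 2% × €560,000.00 = €168,000.00
Interest (5%/yr ÷ 4 = 1.25%/quarter): €560,000.00 × ((1 + 0.0125)^5 − 1) = €35,886.0060…
Total = €560,000.00 + €168,000.0000 + €35,886.0060… = €763,886.01

€763,886.01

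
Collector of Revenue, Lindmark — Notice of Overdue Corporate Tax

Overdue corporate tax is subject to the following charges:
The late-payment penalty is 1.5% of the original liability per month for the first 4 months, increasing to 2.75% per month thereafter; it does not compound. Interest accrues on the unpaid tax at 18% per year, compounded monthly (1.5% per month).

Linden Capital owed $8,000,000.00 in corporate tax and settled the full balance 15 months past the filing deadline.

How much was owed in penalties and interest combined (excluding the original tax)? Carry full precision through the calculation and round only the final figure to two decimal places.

$4,901,856.53

Penalty, months 1–4: 4 × 1.5% × $8,000,000.00 = $480,000.00
Penalty, months 5–15: 11 × 2.75% × $8,000,000.00 = $2,420,000.00
Interest: $8,000,000.00 × ((1 + 0.015)^15 − 1) = $8,000,000.00 × 0.2502321… = $2,001,856.5332…
Penalties + interest = $2,900,000.0000 + $2,001,856.5332… = $4,901,856.53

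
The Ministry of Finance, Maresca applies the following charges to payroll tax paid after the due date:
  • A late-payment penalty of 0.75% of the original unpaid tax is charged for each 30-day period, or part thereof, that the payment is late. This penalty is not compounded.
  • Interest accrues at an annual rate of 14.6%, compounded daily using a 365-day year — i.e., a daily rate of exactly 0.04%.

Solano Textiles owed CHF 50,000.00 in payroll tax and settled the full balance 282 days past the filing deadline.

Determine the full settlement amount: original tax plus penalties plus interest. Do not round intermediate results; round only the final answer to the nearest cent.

CHF 59,719.14

Penalty periods: ⌈282/30⌉ = 10; penalty = 10 × 0.75% × CHF 50,000.00 = CHF 3,750.00
Interest: CHF 50,000.00 × ((1 + 0.0004)^282 − 1) = CHF 50,000.00 × 0.11938278… = CHF 5,969.1391…
Total = CHF 50,000.00 + CHF 3,750.0000 + CHF 5,969.1391… = CHF 59,719.14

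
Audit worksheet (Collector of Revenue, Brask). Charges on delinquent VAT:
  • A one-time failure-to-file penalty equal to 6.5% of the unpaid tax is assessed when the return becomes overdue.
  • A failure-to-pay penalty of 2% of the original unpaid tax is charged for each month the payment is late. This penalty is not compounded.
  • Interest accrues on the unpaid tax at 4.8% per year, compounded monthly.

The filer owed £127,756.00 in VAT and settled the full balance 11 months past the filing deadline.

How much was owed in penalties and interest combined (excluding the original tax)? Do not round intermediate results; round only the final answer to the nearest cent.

Failure-to-file penalty: 6.5% × £127,756.00 = £8,304.14
Failure-to-pay penalty = 2% × £127,756.00 × 11 mo = £28,106.32
Interest (4.8%/yr ÷ 12 = 0.4%/month): £127,756.00 × ((1 + 0.004)^11 − 1) = £5,735.0492…
Penalties + interest = £36,410.4600 + £5,735.0492… = £42,145.51

£42,145.51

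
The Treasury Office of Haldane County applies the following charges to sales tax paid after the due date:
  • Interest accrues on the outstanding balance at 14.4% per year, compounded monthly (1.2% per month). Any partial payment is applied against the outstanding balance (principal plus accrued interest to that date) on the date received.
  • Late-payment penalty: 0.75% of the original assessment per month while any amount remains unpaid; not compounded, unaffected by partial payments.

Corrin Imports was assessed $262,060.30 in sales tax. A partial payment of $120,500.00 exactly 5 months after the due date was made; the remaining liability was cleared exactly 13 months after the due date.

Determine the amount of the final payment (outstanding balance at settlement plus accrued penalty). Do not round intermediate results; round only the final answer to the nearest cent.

$199,003.84

Balance at month 5: $262,060.3000 × (1 + 0.012)^5 = $278,165.8405…
After $120,500.00 payment: $278,165.8405… − $120,500.00 = $157,665.8405…
Balance at month 13: $157,665.8405… × (1 + 0.012)^8 = $173,452.9579…
Penalty: 13 × 0.75% × $262,060.30 = $25,550.88…
Final settlement = outstanding balance + penalty = $173,452.9579… + $25,550.88… = $199,003.84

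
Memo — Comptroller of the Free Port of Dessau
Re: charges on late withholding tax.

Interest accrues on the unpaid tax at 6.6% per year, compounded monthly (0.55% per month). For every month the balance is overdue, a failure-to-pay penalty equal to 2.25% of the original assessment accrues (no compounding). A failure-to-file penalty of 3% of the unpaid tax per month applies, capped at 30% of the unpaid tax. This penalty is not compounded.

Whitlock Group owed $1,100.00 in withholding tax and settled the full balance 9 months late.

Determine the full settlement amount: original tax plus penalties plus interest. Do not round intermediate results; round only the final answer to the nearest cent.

Failure-to-file: 9 × 3% × $1,100.00 = $297.00 (under the 30% cap)
Failure-to-pay penalty: 9 × 2.25% × $1,100.00 = $222.75
Interest: $1,100.00 × ((1 + 0.0055)^9 − 1) = $1,100.00 × 0.0506031… = $55.6634…
Total = $1,100.00 + $519.7500 + $55.6634… = $1,675.41

$1,675.41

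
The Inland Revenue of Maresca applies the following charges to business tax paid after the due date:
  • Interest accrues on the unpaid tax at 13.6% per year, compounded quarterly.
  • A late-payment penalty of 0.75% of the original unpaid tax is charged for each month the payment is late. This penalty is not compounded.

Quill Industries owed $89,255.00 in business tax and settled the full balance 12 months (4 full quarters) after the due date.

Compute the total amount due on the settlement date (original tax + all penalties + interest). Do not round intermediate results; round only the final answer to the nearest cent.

Late-payment penalty = 0.75% × $89,255.00 × 12 mo = $8,032.95
Interest (13.6%/yr ÷ 4 = 3.4%/quarter): $89,255.00 × ((1 + 0.034)^4 − 1) = $12,771.9043…
Total = $89,255.00 + $8,032.9500 + $12,771.9043… = $110,059.85

$110,059.85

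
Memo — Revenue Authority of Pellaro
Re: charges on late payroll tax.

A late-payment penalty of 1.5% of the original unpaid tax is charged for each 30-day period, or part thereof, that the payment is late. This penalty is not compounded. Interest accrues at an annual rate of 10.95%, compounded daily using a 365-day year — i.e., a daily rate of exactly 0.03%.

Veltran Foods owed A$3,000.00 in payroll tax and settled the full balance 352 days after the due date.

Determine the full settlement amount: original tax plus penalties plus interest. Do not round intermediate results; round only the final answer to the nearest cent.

A$3,874.08

Penalty periods: ⌈352/30⌉ = 12; penalty = 12 × 1.5% × A$3,000.00 = A$540.00
Interest: A$3,000.00 × ((1 + 0.0003)^352 − 1) = A$3,000.00 × 0.11135964… = A$334.0789…
Total = A$3,000.00 + A$540.0000 + A$334.0789… = A$3,874.08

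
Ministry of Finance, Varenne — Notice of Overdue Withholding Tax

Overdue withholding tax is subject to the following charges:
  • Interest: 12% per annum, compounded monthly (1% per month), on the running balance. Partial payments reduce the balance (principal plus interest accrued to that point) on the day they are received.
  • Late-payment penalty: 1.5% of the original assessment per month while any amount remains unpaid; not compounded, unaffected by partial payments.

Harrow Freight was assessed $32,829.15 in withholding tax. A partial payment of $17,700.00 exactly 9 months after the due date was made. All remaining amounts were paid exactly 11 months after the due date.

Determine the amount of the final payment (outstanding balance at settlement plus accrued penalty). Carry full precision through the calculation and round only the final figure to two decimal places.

$23,987.48

Balance at month 9: $32,829.1500 × (1 + 0.01)^9 = $35,904.7579…
After $17,700.00 payment: $35,904.7579… − $17,700.00 = $18,204.7579…
Balance at month 11: $18,204.7579… × (1 + 0.01)^2 = $18,570.6735…
Penalty: 11 × 1.5% × $32,829.15 = $5,416.81…
Final settlement = outstanding balance + penalty = $18,570.6735… + $5,416.81… = $23,987.48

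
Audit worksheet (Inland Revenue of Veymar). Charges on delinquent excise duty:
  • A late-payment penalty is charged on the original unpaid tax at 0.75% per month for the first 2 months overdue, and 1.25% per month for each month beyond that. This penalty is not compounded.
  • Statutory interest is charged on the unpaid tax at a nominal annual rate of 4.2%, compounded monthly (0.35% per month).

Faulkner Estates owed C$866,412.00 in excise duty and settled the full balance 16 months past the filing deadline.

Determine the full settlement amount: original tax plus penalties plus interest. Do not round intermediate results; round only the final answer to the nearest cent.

C$1,080,844.02

Penalty, months 1–2: 2 × 0.75% × C$866,412.00 = C$12,996.18
Penalty, months 3–16: 14 × 1.25% × C$866,412.00 = C$151,622.10
Interest: C$866,412.00 × ((1 + 0.0035)^16 − 1) = C$866,412.00 × 0.0574943… = C$49,813.7388…
Total = C$866,412.00 + C$164,618.2800 + C$49,813.7388… = C$1,080,844.02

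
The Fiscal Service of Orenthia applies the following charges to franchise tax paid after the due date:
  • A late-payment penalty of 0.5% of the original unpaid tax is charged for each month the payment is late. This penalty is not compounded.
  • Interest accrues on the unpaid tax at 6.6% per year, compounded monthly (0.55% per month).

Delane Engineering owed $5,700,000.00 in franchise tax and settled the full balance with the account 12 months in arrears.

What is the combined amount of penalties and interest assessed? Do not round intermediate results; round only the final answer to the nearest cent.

$729,791.29

Late-payment penalty = 0.5% × $5,700,000.00 × 12 mo = $342,000.00
Interest: $5,700,000.00 × ((1 + 0.0055)^12 − 1) = $5,700,000.00 × 0.0680336… = $387,791.2890…
Penalties + interest = $342,000.0000 + $387,791.2890… = $729,791.29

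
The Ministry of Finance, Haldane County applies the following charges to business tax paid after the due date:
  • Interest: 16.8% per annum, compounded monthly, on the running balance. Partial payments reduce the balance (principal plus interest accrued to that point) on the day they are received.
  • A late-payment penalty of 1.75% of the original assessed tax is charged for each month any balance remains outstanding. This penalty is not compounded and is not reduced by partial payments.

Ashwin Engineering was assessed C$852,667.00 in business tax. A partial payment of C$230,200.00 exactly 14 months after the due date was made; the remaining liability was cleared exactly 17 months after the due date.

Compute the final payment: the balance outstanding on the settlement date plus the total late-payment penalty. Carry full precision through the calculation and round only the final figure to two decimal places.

C$1,093,666.37

Monthly rate = 16.8% ÷ 12 = 1.4%
Balance at month 14: C$852,667.0000 × (1 + 0.014)^14 = C$1,035,883.2845…
After C$230,200.00 payment: C$1,035,883.2845… − C$230,200.00 = C$805,683.2845…
Balance at month 17: C$805,683.2845… × (1 + 0.014)^3 = C$839,997.9351…
Penalty: 17 × 1.75% × C$852,667.00 = C$253,668.43…
Final settlement = outstanding balance + penalty = C$839,997.9351… + C$253,668.43… = C$1,093,666.37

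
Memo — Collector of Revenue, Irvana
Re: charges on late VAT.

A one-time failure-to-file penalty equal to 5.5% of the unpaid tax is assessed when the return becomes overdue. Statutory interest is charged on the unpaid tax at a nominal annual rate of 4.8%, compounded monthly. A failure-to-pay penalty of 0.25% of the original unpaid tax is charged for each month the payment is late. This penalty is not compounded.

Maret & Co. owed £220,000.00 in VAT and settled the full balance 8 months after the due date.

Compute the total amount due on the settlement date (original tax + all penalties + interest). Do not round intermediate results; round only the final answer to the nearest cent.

£243,639.35

Failure-to-file penalty: 5.5% × £220,000.00 = £12,100.00
Failure-to-pay penalty = 0.25% × £220,000.00 × 8 mo = £4,400.00
Interest (4.8%/yr ÷ 12 = 0.4%/month): £220,000.00 × ((1 + 0.004)^8 − 1) = £7,139.3524…
Total = £220,000.00 + £16,500.0000 + £7,139.3524… = £243,639.35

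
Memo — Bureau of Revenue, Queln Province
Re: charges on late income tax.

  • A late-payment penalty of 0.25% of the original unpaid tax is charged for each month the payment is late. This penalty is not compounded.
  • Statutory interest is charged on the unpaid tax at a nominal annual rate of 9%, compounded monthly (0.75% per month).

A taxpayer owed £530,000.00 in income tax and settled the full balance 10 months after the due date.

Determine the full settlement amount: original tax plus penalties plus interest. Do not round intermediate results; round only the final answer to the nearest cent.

£584,368.75

Late-payment penalty: 10 × 0.25% × £530,000.00 = £13,250.00
Interest: £530,000.00 × ((1 + 0.0075)^10 − 1) = £530,000.00 × 0.0775825… = £41,118.7491…
Total = £530,000.00 + £13,250.0000 + £41,118.7491… = £584,368.75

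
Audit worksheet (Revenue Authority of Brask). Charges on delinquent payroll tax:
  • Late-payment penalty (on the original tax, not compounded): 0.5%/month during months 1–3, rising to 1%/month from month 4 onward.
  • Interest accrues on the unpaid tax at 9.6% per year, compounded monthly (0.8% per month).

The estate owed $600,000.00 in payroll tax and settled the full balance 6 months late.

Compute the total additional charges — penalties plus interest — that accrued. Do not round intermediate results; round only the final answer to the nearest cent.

Penalty, months 1–3: 3 × 0.5% × $600,000.00 = $9,000.00
Penalty, months 4–6: 3 × 1% × $600,000.00 = $18,000.00
Interest: $600,000.00 × ((1 + 0.008)^6 − 1) = $600,000.00 × 0.0489703… = $29,382.1810…
Penalties + interest = $27,000.0000 + $29,382.1810… = $56,382.18

$56,382.18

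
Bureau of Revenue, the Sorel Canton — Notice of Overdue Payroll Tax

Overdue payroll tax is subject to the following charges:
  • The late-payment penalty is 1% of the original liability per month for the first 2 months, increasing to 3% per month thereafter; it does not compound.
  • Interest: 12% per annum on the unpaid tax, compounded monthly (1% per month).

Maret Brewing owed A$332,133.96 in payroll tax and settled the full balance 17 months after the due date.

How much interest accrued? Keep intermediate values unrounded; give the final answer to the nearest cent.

A$61,213.76

Interest: A$332,133.96 × ((1 + 0.01)^17 − 1) = A$332,133.96 × 0.1843044… = A$61,213.7606…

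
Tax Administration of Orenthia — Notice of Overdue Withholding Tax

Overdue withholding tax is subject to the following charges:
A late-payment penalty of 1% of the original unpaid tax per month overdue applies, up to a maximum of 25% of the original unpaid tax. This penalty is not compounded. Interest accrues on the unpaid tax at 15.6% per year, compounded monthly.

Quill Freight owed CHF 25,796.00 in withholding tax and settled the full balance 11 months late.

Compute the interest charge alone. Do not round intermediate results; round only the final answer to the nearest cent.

Interest (15.6%/yr ÷ 12 = 1.3%/month): CHF 25,796.00 × ((1 + 0.013)^11 − 1) = CHF 3,938.2006…

CHF 3,938.20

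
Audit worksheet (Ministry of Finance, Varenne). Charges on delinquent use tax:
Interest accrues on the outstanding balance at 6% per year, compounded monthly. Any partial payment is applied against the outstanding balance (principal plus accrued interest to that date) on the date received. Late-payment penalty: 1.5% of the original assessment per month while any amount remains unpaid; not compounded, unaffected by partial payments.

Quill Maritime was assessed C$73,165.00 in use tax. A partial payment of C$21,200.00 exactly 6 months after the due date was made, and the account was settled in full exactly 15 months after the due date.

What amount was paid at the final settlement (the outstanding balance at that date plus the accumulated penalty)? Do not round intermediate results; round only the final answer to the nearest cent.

C$73,137.48

Monthly rate = 6% ÷ 12 = 0.5%
Balance at month 6: C$73,165.0000 × (1 + 0.005)^6 = C$75,387.5705…
After C$21,200.00 payment: C$75,387.5705… − C$21,200.00 = C$54,187.5705…
Balance at month 15: C$54,187.5705… × (1 + 0.005)^9 = C$56,675.3532…
Penalty: 15 × 1.5% × C$73,165.00 = C$16,462.13…
Final settlement = outstanding balance + penalty = C$56,675.3532… + C$16,462.13… = C$73,137.48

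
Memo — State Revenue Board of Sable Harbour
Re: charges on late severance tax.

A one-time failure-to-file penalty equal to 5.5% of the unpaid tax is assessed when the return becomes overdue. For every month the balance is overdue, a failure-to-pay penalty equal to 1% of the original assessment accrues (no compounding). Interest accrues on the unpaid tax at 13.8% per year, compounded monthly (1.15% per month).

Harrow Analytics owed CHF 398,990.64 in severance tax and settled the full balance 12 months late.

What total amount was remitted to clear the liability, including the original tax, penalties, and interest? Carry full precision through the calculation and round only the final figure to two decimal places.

Failure-to-file penalty: 5.5% × CHF 398,990.64 = CHF 21,944.49…
Failure-to-pay penalty: 12 × 1% × CHF 398,990.64 = CHF 47,878.88…
Interest: CHF 398,990.64 × ((1 + 0.0115)^12 − 1) = CHF 398,990.64 × 0.1470719… = CHF 58,680.3161…
Total = CHF 398,990.64 + CHF 69,823.3620 + CHF 58,680.3161… = CHF 527,494.32

CHF 527,494.32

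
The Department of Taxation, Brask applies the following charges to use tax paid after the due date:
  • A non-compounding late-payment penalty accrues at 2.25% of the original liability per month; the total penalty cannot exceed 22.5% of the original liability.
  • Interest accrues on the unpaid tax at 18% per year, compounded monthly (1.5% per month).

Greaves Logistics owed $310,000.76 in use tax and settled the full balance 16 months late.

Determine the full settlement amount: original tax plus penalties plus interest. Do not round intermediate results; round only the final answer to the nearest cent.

Penalty (uncapped): 16 × 2.25% × $310,000.76 = $111,600.27…; cap = 22.5% × $310,000.76 = $69,750.17… → penalty = $69,750.17…
Interest: $310,000.76 × ((1 + 0.015)^16 − 1) = $310,000.76 × 0.2689855… = $83,385.7242…
Total = $310,000.76 + $69,750.1710 + $83,385.7242… = $463,136.66

$463,136.66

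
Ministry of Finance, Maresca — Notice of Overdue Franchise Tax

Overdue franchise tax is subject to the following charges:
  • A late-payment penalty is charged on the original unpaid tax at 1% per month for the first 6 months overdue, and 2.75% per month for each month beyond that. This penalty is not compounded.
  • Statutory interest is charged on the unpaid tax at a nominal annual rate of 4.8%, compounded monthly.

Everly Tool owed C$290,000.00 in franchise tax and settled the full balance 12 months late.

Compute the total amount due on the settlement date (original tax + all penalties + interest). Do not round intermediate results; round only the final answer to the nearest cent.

C$369,480.36

Penalty, months 1–6: 6 × 1% × C$290,000.00 = C$17,400.00
Penalty, months 7–12: 6 × 2.75% × C$290,000.00 = C$47,850.00
Interest (4.8%/yr ÷ 12 = 0.4%/month): C$290,000.00 × ((1 + 0.004)^12 − 1) = C$14,230.3602…
Total = C$290,000.00 + C$65,250.0000 + C$14,230.3602… = C$369,480.36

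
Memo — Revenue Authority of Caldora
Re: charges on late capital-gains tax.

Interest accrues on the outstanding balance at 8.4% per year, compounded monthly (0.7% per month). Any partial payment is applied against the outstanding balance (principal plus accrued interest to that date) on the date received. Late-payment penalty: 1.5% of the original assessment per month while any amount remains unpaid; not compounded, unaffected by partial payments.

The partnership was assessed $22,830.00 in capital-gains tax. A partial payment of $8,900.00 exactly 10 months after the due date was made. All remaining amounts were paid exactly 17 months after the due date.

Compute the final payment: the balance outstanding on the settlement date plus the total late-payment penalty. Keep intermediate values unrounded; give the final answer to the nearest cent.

$22,180.65

Balance at month 10: $22,830.0000 × (1 + 0.007)^10 = $24,479.3914…
After $8,900.00 payment: $24,479.3914… − $8,900.00 = $15,579.3914…
Balance at month 17: $15,579.3914… × (1 + 0.007)^7 = $16,359.0012…
Penalty: 17 × 1.5% × $22,830.00 = $5,821.65
Final settlement = outstanding balance + penalty = $16,359.0012… + $5,821.65 = $22,180.65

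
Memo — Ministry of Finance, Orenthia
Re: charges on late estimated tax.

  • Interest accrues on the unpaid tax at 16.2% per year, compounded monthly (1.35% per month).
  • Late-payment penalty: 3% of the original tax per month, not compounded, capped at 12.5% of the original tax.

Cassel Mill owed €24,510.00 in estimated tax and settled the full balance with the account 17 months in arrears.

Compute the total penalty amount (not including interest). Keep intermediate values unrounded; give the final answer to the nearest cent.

€3,063.75

Penalty (uncapped): 17 × 3% × €24,510.00 = €12,500.10; cap = 12.5% × €24,510.00 = €3,063.75 → penalty = €3,063.75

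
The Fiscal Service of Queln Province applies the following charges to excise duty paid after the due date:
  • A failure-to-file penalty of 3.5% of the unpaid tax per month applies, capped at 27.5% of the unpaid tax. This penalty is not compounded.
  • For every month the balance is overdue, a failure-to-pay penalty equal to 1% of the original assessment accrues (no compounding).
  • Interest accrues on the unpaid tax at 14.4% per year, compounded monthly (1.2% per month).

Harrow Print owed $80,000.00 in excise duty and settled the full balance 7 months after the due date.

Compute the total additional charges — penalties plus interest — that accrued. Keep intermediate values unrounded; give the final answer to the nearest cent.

Failure-to-file: 7 × 3.5% × $80,000.00 = $19,600.00 (under the 27.5% cap)
Failure-to-pay penalty = 1% × $80,000.00 × 7 mo = $5,600.00
Interest: $80,000.00 × ((1 + 0.012)^7 − 1) = $80,000.00 × 0.0870852… = $6,966.8169…
Penalties + interest = $25,200.0000 + $6,966.8169… = $32,166.82

$32,166.82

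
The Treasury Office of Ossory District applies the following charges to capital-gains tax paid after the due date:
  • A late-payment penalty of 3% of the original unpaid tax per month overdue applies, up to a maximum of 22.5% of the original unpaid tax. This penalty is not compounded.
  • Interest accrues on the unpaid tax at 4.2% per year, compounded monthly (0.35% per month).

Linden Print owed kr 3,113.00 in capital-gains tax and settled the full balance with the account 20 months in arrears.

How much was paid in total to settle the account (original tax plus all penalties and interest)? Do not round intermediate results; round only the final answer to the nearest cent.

kr 4,038.73

Penalty (uncapped): 20 × 3% × kr 3,113.00 = kr 1,867.80; cap = 22.5% × kr 3,113.00 = kr 700.43… → penalty = kr 700.43…
Interest: kr 3,113.00 × ((1 + 0.0035)^20 − 1) = kr 3,113.00 × 0.0723771… = kr 225.3100…
Total = kr 3,113.00 + kr 700.4250 + kr 225.3100… = kr 4,038.73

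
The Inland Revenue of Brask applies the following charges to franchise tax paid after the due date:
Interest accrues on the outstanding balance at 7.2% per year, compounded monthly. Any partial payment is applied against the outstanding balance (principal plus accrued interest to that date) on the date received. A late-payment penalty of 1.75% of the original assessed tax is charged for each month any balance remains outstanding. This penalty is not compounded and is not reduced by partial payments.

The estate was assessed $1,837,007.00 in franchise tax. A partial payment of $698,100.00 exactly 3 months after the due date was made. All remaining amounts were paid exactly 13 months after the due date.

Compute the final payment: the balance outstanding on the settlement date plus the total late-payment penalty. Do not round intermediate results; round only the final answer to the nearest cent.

Monthly rate = 7.2% ÷ 12 = 0.6%
Balance at month 3: $1,837,007.0000 × (1 + 0.006)^3 = $1,870,271.9195…
After $698,100.00 payment: $1,870,271.9195… − $698,100.00 = $1,172,171.9195…
Balance at month 13: $1,172,171.9195… × (1 + 0.006)^10 = $1,244,431.8573…
Penalty: 13 × 1.75% × $1,837,007.00 = $417,919.09…
Final settlement = outstanding balance + penalty = $1,244,431.8573… + $417,919.09… = $1,662,350.95

$1,662,350.95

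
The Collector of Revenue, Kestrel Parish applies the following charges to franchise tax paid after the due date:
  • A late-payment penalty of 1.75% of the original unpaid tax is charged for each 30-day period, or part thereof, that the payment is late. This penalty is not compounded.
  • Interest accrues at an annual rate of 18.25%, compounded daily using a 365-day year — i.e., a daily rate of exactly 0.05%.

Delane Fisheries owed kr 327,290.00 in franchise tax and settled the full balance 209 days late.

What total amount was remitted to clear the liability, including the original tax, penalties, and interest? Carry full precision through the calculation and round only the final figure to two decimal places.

kr 403,426.29

Penalty periods: ⌈209/30⌉ = 7; penalty = 7 × 1.75% × kr 327,290.00 = kr 40,093.03…
Interest: kr 327,290.00 × ((1 + 0.0005)^209 − 1) = kr 327,290.00 × 0.11012640… = kr 36,043.2698…
Total = kr 327,290.00 + kr 40,093.0250 + kr 36,043.2698… = kr 403,426.29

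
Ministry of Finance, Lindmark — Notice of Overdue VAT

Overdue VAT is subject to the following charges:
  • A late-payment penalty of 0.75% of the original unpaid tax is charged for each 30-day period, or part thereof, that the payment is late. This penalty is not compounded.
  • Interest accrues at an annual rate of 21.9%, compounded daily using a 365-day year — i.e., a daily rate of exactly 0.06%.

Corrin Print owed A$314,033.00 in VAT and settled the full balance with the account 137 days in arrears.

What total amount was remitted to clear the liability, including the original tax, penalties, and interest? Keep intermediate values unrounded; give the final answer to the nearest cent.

A$352,704.96

Penalty periods: ⌈137/30⌉ = 5; penalty = 5 × 0.75% × A$314,033.00 = A$11,776.24…
Interest: A$314,033.00 × ((1 + 0.0006)^137 − 1) = A$314,033.00 × 0.08564616… = A$26,895.7209…
Total = A$314,033.00 + A$11,776.2375 + A$26,895.7209… = A$352,704.96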